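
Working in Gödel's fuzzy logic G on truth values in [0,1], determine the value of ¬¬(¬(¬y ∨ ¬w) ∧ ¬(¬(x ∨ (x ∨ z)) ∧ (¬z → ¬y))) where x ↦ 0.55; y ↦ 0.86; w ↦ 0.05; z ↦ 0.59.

¬y: Gödel ¬ of 0.86 = 0 (operand ≠ 0)
¬w: Gödel ¬ of 0.05 = 0 (operand ≠ 0)
(¬y ∨ ¬w) = max(0, 0) = 0
¬(¬y ∨ ¬w): Gödel ¬ of 0 = 1 (operand is 0)
(x ∨ z) = max(0.55, 0.59) = 0.59
(x ∨ (x ∨ z)) = max(0.55, 0.59) = 0.59
¬(x ∨ (x ∨ z)): Gödel ¬ of 0.59 = 0 (operand ≠ 0)
¬z: Gödel ¬ of 0.59 = 0 (operand ≠ 0)
¬y: Gödel ¬ of 0.86 = 0 (operand ≠ 0)
(¬z → ¬y): 0 ≤ 0, so result = 1
(¬(x ∨ (x ∨ z)) ∧ (¬z → ¬y)) = min(0, 1) = 0
¬(¬(x ∨ (x ∨ z)) ∧ (¬z → ¬y)): Gödel ¬ of 0 = 1 (operand is 0)
(¬(¬y ∨ ¬w) ∧ ¬(¬(x ∨ (x ∨ z)) ∧ (¬z → ¬y))) = min(1, 1) = 1
¬(¬(¬y ∨ ¬w) ∧ ¬(¬(x ∨ (x ∨ z)) ∧ (¬z → ¬y))): Gödel ¬ of 1 = 0 (operand ≠ 0)
¬¬(¬(¬y ∨ ¬w) ∧ ¬(¬(x ∨ (x ∨ z)) ∧ (¬z → ¬y))): Gödel ¬ of 0 = 1 (operand is 0)

1.00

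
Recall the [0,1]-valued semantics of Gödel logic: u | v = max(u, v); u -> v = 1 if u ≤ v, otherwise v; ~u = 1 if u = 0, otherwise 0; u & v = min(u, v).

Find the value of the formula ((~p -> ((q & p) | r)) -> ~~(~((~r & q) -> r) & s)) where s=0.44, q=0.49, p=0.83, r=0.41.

0.00

~p: Gödel ¬ of 0.83 = 0 (operand ≠ 0)
(q & p) = min(0.49, 0.83) = 0.49
((q & p) | r) = max(0.49, 0.41) = 0.49
(~p -> ((q & p) | r)): 0 ≤ 0.49, so result = 1
~r: Gödel ¬ of 0.41 = 0 (operand ≠ 0)
(~r & q) = min(0, 0.49) = 0
((~r & q) -> r): 0 ≤ 0.41, so result = 1
~((~r & q) -> r): Gödel ¬ of 1 = 0 (operand ≠ 0)
(~((~r & q) -> r) & s) = min(0, 0.44) = 0
~(~((~r & q) -> r) & s): Gödel ¬ of 0 = 1 (operand is 0)
~~(~((~r & q) -> r) & s): Gödel ¬ of 1 = 0 (operand ≠ 0)
((~p -> ((q & p) | r)) -> ~~(~((~r & q) -> r) & s)): 1 > 0, so result = 0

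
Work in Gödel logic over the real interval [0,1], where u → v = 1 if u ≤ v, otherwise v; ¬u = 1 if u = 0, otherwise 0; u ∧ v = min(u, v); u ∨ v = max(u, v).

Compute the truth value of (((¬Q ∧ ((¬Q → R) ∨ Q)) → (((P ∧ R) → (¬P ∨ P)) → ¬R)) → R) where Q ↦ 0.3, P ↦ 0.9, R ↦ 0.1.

0.10

¬Q: Gödel ¬ of 0.3 = 0 (operand ≠ 0)
¬Q: Gödel ¬ of 0.3 = 0 (operand ≠ 0)
(¬Q → R): 0 ≤ 0.1, so result = 1
((¬Q → R) ∨ Q) = max(1, 0.3) = 1
(¬Q ∧ ((¬Q → R) ∨ Q)) = min(0, 1) = 0
(P ∧ R) = min(0.9, 0.1) = 0.1
¬P: Gödel ¬ of 0.9 = 0 (operand ≠ 0)
(¬P ∨ P) = max(0, 0.9) = 0.9
((P ∧ R) → (¬P ∨ P)): 0.1 ≤ 0.9, so result = 1
¬R: Gödel ¬ of 0.1 = 0 (operand ≠ 0)
(((P ∧ R) → (¬P ∨ P)) → ¬R): 1 > 0, so result = 0
((¬Q ∧ ((¬Q → R) ∨ Q)) → (((P ∧ R) → (¬P ∨ P)) → ¬R)): 0 ≤ 0, so result = 1
(((¬Q ∧ ((¬Q → R) ∨ Q)) → (((P ∧ R) → (¬P ∨ P)) → ¬R)) → R): 1 > 0.1, so result = 0.1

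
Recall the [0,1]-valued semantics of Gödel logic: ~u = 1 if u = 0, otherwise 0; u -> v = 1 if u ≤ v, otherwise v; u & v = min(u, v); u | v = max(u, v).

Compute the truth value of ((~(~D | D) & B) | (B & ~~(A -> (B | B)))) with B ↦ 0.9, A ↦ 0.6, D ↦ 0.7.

~D: Gödel ¬ of 0.7 = 0 (operand ≠ 0)
(~D | D) = max(0, 0.7) = 0.7
~(~D | D): Gödel ¬ of 0.7 = 0 (operand ≠ 0)
(~(~D | D) & B) = min(0, 0.9) = 0
(B | B) = max(0.9, 0.9) = 0.9
(A -> (B | B)): 0.6 ≤ 0.9, so result = 1
~(A -> (B | B)): Gödel ¬ of 1 = 0 (operand ≠ 0)
~~(A -> (B | B)): Gödel ¬ of 0 = 1 (operand is 0)
(B & ~~(A -> (B | B))) = min(0.9, 1) = 0.9
((~(~D | D) & B) | (B & ~~(A -> (B | B)))) = max(0, 0.9) = 0.9

0.90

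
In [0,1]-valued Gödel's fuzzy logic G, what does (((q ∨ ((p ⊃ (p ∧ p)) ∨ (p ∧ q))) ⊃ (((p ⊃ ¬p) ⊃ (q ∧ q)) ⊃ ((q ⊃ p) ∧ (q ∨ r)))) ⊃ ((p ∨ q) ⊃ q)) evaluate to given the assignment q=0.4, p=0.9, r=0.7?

0.40

(p ∧ p) = min(0.9, 0.9) = 0.9
(p ⊃ (p ∧ p)): 0.9 ≤ 0.9, so result = 1
(p ∧ q) = min(0.9, 0.4) = 0.4
((p ⊃ (p ∧ p)) ∨ (p ∧ q)) = max(1, 0.4) = 1
(q ∨ ((p ⊃ (p ∧ p)) ∨ (p ∧ q))) = max(0.4, 1) = 1
¬p: Gödel ¬ of 0.9 = 0 (operand ≠ 0)
(p ⊃ ¬p): 0.9 > 0, so result = 0
(q ∧ q) = min(0.4, 0.4) = 0.4
((p ⊃ ¬p) ⊃ (q ∧ q)): 0 ≤ 0.4, so result = 1
(q ⊃ p): 0.4 ≤ 0.9, so result = 1
(q ∨ r) = max(0.4, 0.7) = 0.7
((q ⊃ p) ∧ (q ∨ r)) = min(1, 0.7) = 0.7
(((p ⊃ ¬p) ⊃ (q ∧ q)) ⊃ ((q ⊃ p) ∧ (q ∨ r))): 1 > 0.7, so result = 0.7
((q ∨ ((p ⊃ (p ∧ p)) ∨ (p ∧ q))) ⊃ (((p ⊃ ¬p) ⊃ (q ∧ q)) ⊃ ((q ⊃ p) ∧ (q ∨ r)))): 1 > 0.7, so result = 0.7
(p ∨ q) = max(0.9, 0.4) = 0.9
((p ∨ q) ⊃ q): 0.9 > 0.4, so result = 0.4
(((q ∨ ((p ⊃ (p ∧ p)) ∨ (p ∧ q))) ⊃ (((p ⊃ ¬p) ⊃ (q ∧ q)) ⊃ ((q ⊃ p) ∧ (q ∨ r)))) ⊃ ((p ∨ q) ⊃ q)): 0.7 > 0.4, so result = 0.4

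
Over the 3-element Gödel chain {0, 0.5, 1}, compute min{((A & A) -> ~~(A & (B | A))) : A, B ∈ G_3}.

1.00

Every assignment gives 1. For instance at A = 0, B = 0:
  (A & A) = min(0, 0) = 0
  (B | A) = max(0, 0) = 0
  (A & (B | A)) = min(0, 0) = 0
  ~(A & (B | A)): Gödel ¬ of 0 = 1 (operand is 0)
  ~~(A & (B | A)): Gödel ¬ of 1 = 0 (operand ≠ 0)
  ((A & A) -> ~~(A & (B | A))): 0 ≤ 0, so result = 1
All 9 assignments give value 1 — the formula is a G_3-tautology.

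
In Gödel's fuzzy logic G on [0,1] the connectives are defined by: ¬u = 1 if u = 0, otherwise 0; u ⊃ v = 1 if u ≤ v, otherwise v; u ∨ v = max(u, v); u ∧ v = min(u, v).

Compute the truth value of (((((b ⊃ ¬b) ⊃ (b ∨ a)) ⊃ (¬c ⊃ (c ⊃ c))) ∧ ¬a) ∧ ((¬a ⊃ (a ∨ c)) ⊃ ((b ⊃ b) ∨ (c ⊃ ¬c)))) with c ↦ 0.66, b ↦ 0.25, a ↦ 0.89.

0.00

¬b: Gödel ¬ of 0.25 = 0 (operand ≠ 0)
(b ⊃ ¬b): 0.25 > 0, so result = 0
(b ∨ a) = max(0.25, 0.89) = 0.89
((b ⊃ ¬b) ⊃ (b ∨ a)): 0 ≤ 0.89, so result = 1
¬c: Gödel ¬ of 0.66 = 0 (operand ≠ 0)
(c ⊃ c): 0.66 ≤ 0.66, so result = 1
(¬c ⊃ (c ⊃ c)): 0 ≤ 1, so result = 1
(((b ⊃ ¬b) ⊃ (b ∨ a)) ⊃ (¬c ⊃ (c ⊃ c))): 1 ≤ 1, so result = 1
¬a: Gödel ¬ of 0.89 = 0 (operand ≠ 0)
((((b ⊃ ¬b) ⊃ (b ∨ a)) ⊃ (¬c ⊃ (c ⊃ c))) ∧ ¬a) = min(1, 0) = 0
¬a: Gödel ¬ of 0.89 = 0 (operand ≠ 0)
(a ∨ c) = max(0.89, 0.66) = 0.89
(¬a ⊃ (a ∨ c)): 0 ≤ 0.89, so result = 1
(b ⊃ b): 0.25 ≤ 0.25, so result = 1
¬c: Gödel ¬ of 0.66 = 0 (operand ≠ 0)
(c ⊃ ¬c): 0.66 > 0, so result = 0
((b ⊃ b) ∨ (c ⊃ ¬c)) = max(1, 0) = 1
((¬a ⊃ (a ∨ c)) ⊃ ((b ⊃ b) ∨ (c ⊃ ¬c))): 1 ≤ 1, so result = 1
(((((b ⊃ ¬b) ⊃ (b ∨ a)) ⊃ (¬c ⊃ (c ⊃ c))) ∧ ¬a) ∧ ((¬a ⊃ (a ∨ c)) ⊃ ((b ⊃ b) ∨ (c ⊃ ¬c)))) = min(0, 1) = 0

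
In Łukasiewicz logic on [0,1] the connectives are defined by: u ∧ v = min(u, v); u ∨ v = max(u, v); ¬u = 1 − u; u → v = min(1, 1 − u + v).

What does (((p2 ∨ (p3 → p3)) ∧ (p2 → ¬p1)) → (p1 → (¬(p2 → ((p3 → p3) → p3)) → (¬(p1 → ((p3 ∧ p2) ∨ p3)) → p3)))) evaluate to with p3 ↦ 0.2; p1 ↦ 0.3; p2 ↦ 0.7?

1.00

(p3 → p3): min(1, 1 − 0.2 + 0.2) = 1
(p2 ∨ (p3 → p3)) = max(0.7, 1) = 1
¬p1: Łukasiewicz ¬ gives 1 − 0.3 = 0.7
(p2 → ¬p1): min(1, 1 − 0.7 + 0.7) = 1
((p2 ∨ (p3 → p3)) ∧ (p2 → ¬p1)) = min(1, 1) = 1
(p3 → p3): min(1, 1 − 0.2 + 0.2) = 1
((p3 → p3) → p3): min(1, 1 − 1 + 0.2) = 0.2
(p2 → ((p3 → p3) → p3)): min(1, 1 − 0.7 + 0.2) = 0.5
¬(p2 → ((p3 → p3) → p3)): Łukasiewicz ¬ gives 1 − 0.5 = 0.5
(p3 ∧ p2) = min(0.2, 0.7) = 0.2
((p3 ∧ p2) ∨ p3) = max(0.2, 0.2) = 0.2
(p1 → ((p3 ∧ p2) ∨ p3)): min(1, 1 − 0.3 + 0.2) = 0.9
¬(p1 → ((p3 ∧ p2) ∨ p3)): Łukasiewicz ¬ gives 1 − 0.9 = 0.1
(¬(p1 → ((p3 ∧ p2) ∨ p3)) → p3): min(1, 1 − 0.1 + 0.2) = 1
(¬(p2 → ((p3 → p3) → p3)) → (¬(p1 → ((p3 ∧ p2) ∨ p3)) → p3)): min(1, 1 − 0.5 + 1) = 1
(p1 → (¬(p2 → ((p3 → p3) → p3)) → (¬(p1 → ((p3 ∧ p2) ∨ p3)) → p3))): min(1, 1 − 0.3 + 1) = 1
(((p2 ∨ (p3 → p3)) ∧ (p2 → ¬p1)) → (p1 → (¬(p2 → ((p3 → p3) → p3)) → (¬(p1 → ((p3 ∧ p2) ∨ p3)) → p3)))): min(1, 1 − 1 + 1) = 1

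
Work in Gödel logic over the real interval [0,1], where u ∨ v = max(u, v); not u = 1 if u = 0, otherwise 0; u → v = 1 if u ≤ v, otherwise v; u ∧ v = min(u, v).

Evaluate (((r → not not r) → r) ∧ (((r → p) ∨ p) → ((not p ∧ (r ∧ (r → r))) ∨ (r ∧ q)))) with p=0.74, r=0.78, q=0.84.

not r: Gödel ¬ of 0.78 = 0 (operand ≠ 0)
not not r: Gödel ¬ of 0 = 1 (operand is 0)
(r → not not r): 0.78 ≤ 1, so result = 1
((r → not not r) → r): 1 > 0.78, so result = 0.78
(r → p): 0.78 > 0.74, so result = 0.74
((r → p) ∨ p) = max(0.74, 0.74) = 0.74
not p: Gödel ¬ of 0.74 = 0 (operand ≠ 0)
(r → r): 0.78 ≤ 0.78, so result = 1
(r ∧ (r → r)) = min(0.78, 1) = 0.78
(not p ∧ (r ∧ (r → r))) = min(0, 0.78) = 0
(r ∧ q) = min(0.78, 0.84) = 0.78
((not p ∧ (r ∧ (r → r))) ∨ (r ∧ q)) = max(0, 0.78) = 0.78
(((r → p) ∨ p) → ((not p ∧ (r ∧ (r → r))) ∨ (r ∧ q))): 0.74 ≤ 0.78, so result = 1
(((r → not not r) → r) ∧ (((r → p) ∨ p) → ((not p ∧ (r ∧ (r → r))) ∨ (r ∧ q)))) = min(0.78, 1) = 0.78

0.78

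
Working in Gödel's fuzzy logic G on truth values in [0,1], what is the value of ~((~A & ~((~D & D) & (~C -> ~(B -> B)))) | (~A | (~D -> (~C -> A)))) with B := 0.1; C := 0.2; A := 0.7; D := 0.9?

0.00

~A: Gödel ¬ of 0.7 = 0 (operand ≠ 0)
~D: Gödel ¬ of 0.9 = 0 (operand ≠ 0)
(~D & D) = min(0, 0.9) = 0
~C: Gödel ¬ of 0.2 = 0 (operand ≠ 0)
(B -> B): 0.1 ≤ 0.1, so result = 1
~(B -> B): Gödel ¬ of 1 = 0 (operand ≠ 0)
(~C -> ~(B -> B)): 0 ≤ 0, so result = 1
((~D & D) & (~C -> ~(B -> B))) = min(0, 1) = 0
~((~D & D) & (~C -> ~(B -> B))): Gödel ¬ of 0 = 1 (operand is 0)
(~A & ~((~D & D) & (~C -> ~(B -> B)))) = min(0, 1) = 0
~A: Gödel ¬ of 0.7 = 0 (operand ≠ 0)
~D: Gödel ¬ of 0.9 = 0 (operand ≠ 0)
~C: Gödel ¬ of 0.2 = 0 (operand ≠ 0)
(~C -> A): 0 ≤ 0.7, so result = 1
(~D -> (~C -> A)): 0 ≤ 1, so result = 1
(~A | (~D -> (~C -> A))) = max(0, 1) = 1
((~A & ~((~D & D) & (~C -> ~(B -> B)))) | (~A | (~D -> (~C -> A)))) = max(0, 1) = 1
~((~A & ~((~D & D) & (~C -> ~(B -> B)))) | (~A | (~D -> (~C -> A)))): Gödel ¬ of 1 = 0 (operand ≠ 0)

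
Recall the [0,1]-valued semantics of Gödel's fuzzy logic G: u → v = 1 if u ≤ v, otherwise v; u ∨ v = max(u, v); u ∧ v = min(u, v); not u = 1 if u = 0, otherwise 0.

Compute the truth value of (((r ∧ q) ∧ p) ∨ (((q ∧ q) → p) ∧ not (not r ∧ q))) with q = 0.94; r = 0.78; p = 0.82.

0.82

(r ∧ q) = min(0.78, 0.94) = 0.78
((r ∧ q) ∧ p) = min(0.78, 0.82) = 0.78
(q ∧ q) = min(0.94, 0.94) = 0.94
((q ∧ q) → p): 0.94 > 0.82, so result = 0.82
not r: Gödel ¬ of 0.78 = 0 (operand ≠ 0)
(not r ∧ q) = min(0, 0.94) = 0
not (not r ∧ q): Gödel ¬ of 0 = 1 (operand is 0)
(((q ∧ q) → p) ∧ not (not r ∧ q)) = min(0.82, 1) = 0.82
(((r ∧ q) ∧ p) ∨ (((q ∧ q) → p) ∧ not (not r ∧ q))) = max(0.78, 0.82) = 0.82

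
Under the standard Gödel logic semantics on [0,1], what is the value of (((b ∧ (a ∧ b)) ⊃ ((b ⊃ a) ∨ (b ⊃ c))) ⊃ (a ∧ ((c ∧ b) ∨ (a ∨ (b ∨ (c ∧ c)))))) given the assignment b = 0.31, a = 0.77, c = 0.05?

0.77

(a ∧ b) = min(0.77, 0.31) = 0.31
(b ∧ (a ∧ b)) = min(0.31, 0.31) = 0.31
(b ⊃ a): 0.31 ≤ 0.77, so result = 1
(b ⊃ c): 0.31 > 0.05, so result = 0.05
((b ⊃ a) ∨ (b ⊃ c)) = max(1, 0.05) = 1
((b ∧ (a ∧ b)) ⊃ ((b ⊃ a) ∨ (b ⊃ c))): 0.31 ≤ 1, so result = 1
(c ∧ b) = min(0.05, 0.31) = 0.05
(c ∧ c) = min(0.05, 0.05) = 0.05
(b ∨ (c ∧ c)) = max(0.31, 0.05) = 0.31
(a ∨ (b ∨ (c ∧ c))) = max(0.77, 0.31) = 0.77
((c ∧ b) ∨ (a ∨ (b ∨ (c ∧ c)))) = max(0.05, 0.77) = 0.77
(a ∧ ((c ∧ b) ∨ (a ∨ (b ∨ (c ∧ c))))) = min(0.77, 0.77) = 0.77
(((b ∧ (a ∧ b)) ⊃ ((b ⊃ a) ∨ (b ⊃ c))) ⊃ (a ∧ ((c ∧ b) ∨ (a ∨ (b ∨ (c ∧ c)))))): 1 > 0.77, so result = 0.77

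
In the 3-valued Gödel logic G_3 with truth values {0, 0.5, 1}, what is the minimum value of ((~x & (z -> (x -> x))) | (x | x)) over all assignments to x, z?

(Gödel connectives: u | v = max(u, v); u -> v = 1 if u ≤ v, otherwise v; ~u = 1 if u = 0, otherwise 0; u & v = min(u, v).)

0.50

The minimum is attained at x = 0.5, z = 0:
  ~x: Gödel ¬ of 0.5 = 0 (operand ≠ 0)
  (x -> x): 0.5 ≤ 0.5, so result = 1
  (z -> (x -> x)): 0 ≤ 1, so result = 1
  (~x & (z -> (x -> x))) = min(0, 1) = 0
  (x | x) = max(0.5, 0.5) = 0.5
  ((~x & (z -> (x -> x))) | (x | x)) = max(0, 0.5) = 0.5
Checking all 9 assignments confirms none give a value below 0.50.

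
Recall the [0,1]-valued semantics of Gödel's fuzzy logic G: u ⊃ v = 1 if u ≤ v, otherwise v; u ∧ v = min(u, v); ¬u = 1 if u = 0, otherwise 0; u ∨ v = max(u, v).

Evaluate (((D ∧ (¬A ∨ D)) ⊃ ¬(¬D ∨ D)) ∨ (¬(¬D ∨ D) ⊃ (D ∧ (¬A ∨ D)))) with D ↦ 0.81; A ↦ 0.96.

¬A: Gödel ¬ of 0.96 = 0 (operand ≠ 0)
(¬A ∨ D) = max(0, 0.81) = 0.81
(D ∧ (¬A ∨ D)) = min(0.81, 0.81) = 0.81
¬D: Gödel ¬ of 0.81 = 0 (operand ≠ 0)
(¬D ∨ D) = max(0, 0.81) = 0.81
¬(¬D ∨ D): Gödel ¬ of 0.81 = 0 (operand ≠ 0)
((D ∧ (¬A ∨ D)) ⊃ ¬(¬D ∨ D)): 0.81 > 0, so result = 0
¬D: Gödel ¬ of 0.81 = 0 (operand ≠ 0)
(¬D ∨ D) = max(0, 0.81) = 0.81
¬(¬D ∨ D): Gödel ¬ of 0.81 = 0 (operand ≠ 0)
¬A: Gödel ¬ of 0.96 = 0 (operand ≠ 0)
(¬A ∨ D) = max(0, 0.81) = 0.81
(D ∧ (¬A ∨ D)) = min(0.81, 0.81) = 0.81
(¬(¬D ∨ D) ⊃ (D ∧ (¬A ∨ D))): 0 ≤ 0.81, so result = 1
(((D ∧ (¬A ∨ D)) ⊃ ¬(¬D ∨ D)) ∨ (¬(¬D ∨ D) ⊃ (D ∧ (¬A ∨ D)))) = max(0, 1) = 1

1.00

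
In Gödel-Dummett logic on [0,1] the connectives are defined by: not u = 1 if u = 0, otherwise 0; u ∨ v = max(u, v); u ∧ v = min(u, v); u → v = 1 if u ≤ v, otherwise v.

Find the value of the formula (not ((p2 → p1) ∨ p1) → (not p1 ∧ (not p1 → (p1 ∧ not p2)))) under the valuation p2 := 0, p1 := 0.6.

1.00

(p2 → p1): 0 ≤ 0.6, so result = 1
((p2 → p1) ∨ p1) = max(1, 0.6) = 1
not ((p2 → p1) ∨ p1): Gödel ¬ of 1 = 0 (operand ≠ 0)
not p1: Gödel ¬ of 0.6 = 0 (operand ≠ 0)
not p1: Gödel ¬ of 0.6 = 0 (operand ≠ 0)
not p2: Gödel ¬ of 0 = 1 (operand is 0)
(p1 ∧ not p2) = min(0.6, 1) = 0.6
(not p1 → (p1 ∧ not p2)): 0 ≤ 0.6, so result = 1
(not p1 ∧ (not p1 → (p1 ∧ not p2))) = min(0, 1) = 0
(not ((p2 → p1) ∨ p1) → (not p1 ∧ (not p1 → (p1 ∧ not p2)))): 0 ≤ 0, so result = 1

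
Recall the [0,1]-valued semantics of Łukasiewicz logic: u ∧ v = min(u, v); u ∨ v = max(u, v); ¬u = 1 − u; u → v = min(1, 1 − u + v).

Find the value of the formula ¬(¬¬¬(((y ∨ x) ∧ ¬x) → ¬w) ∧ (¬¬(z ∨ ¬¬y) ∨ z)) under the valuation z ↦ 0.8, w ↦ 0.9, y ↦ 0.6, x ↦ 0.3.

0.50

(y ∨ x) = max(0.6, 0.3) = 0.6
¬x: Łukasiewicz ¬ gives 1 − 0.3 = 0.7
((y ∨ x) ∧ ¬x) = min(0.6, 0.7) = 0.6
¬w: Łukasiewicz ¬ gives 1 − 0.9 = 0.1
(((y ∨ x) ∧ ¬x) → ¬w): min(1, 1 − 0.6 + 0.1) = 0.5
¬(((y ∨ x) ∧ ¬x) → ¬w): Łukasiewicz ¬ gives 1 − 0.5 = 0.5
¬¬(((y ∨ x) ∧ ¬x) → ¬w): Łukasiewicz ¬ gives 1 − 0.5 = 0.5
¬¬¬(((y ∨ x) ∧ ¬x) → ¬w): Łukasiewicz ¬ gives 1 − 0.5 = 0.5
¬y: Łukasiewicz ¬ gives 1 − 0.6 = 0.4
¬¬y: Łukasiewicz ¬ gives 1 − 0.4 = 0.6
(z ∨ ¬¬y) = max(0.8, 0.6) = 0.8
¬(z ∨ ¬¬y): Łukasiewicz ¬ gives 1 − 0.8 = 0.2
¬¬(z ∨ ¬¬y): Łukasiewicz ¬ gives 1 − 0.2 = 0.8
(¬¬(z ∨ ¬¬y) ∨ z) = max(0.8, 0.8) = 0.8
(¬¬¬(((y ∨ x) ∧ ¬x) → ¬w) ∧ (¬¬(z ∨ ¬¬y) ∨ z)) = min(0.5, 0.8) = 0.5
¬(¬¬¬(((y ∨ x) ∧ ¬x) → ¬w) ∧ (¬¬(z ∨ ¬¬y) ∨ z)): Łukasiewicz ¬ gives 1 − 0.5 = 0.5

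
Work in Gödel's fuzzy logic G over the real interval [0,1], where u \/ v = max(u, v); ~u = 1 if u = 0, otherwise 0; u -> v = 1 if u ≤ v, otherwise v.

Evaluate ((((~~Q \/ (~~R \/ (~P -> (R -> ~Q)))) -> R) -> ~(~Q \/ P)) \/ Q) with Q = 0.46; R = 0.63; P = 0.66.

0.46

~Q: Gödel ¬ of 0.46 = 0 (operand ≠ 0)
~~Q: Gödel ¬ of 0 = 1 (operand is 0)
~R: Gödel ¬ of 0.63 = 0 (operand ≠ 0)
~~R: Gödel ¬ of 0 = 1 (operand is 0)
~P: Gödel ¬ of 0.66 = 0 (operand ≠ 0)
~Q: Gödel ¬ of 0.46 = 0 (operand ≠ 0)
(R -> ~Q): 0.63 > 0, so result = 0
(~P -> (R -> ~Q)): 0 ≤ 0, so result = 1
(~~R \/ (~P -> (R -> ~Q))) = max(1, 1) = 1
(~~Q \/ (~~R \/ (~P -> (R -> ~Q)))) = max(1, 1) = 1
((~~Q \/ (~~R \/ (~P -> (R -> ~Q)))) -> R): 1 > 0.63, so result = 0.63
~Q: Gödel ¬ of 0.46 = 0 (operand ≠ 0)
(~Q \/ P) = max(0, 0.66) = 0.66
~(~Q \/ P): Gödel ¬ of 0.66 = 0 (operand ≠ 0)
(((~~Q \/ (~~R \/ (~P -> (R -> ~Q)))) -> R) -> ~(~Q \/ P)): 0.63 > 0, so result = 0
((((~~Q \/ (~~R \/ (~P -> (R -> ~Q)))) -> R) -> ~(~Q \/ P)) \/ Q) = max(0, 0.46) = 0.46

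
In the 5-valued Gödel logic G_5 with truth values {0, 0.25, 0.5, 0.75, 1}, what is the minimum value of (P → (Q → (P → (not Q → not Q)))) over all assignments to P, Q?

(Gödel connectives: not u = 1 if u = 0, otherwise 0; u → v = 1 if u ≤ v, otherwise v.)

Every assignment gives 1. For instance at P = 0, Q = 0:
  not Q: Gödel ¬ of 0 = 1 (operand is 0)
  not Q: Gödel ¬ of 0 = 1 (operand is 0)
  (not Q → not Q): 1 ≤ 1, so result = 1
  (P → (not Q → not Q)): 0 ≤ 1, so result = 1
  (Q → (P → (not Q → not Q))): 0 ≤ 1, so result = 1
  (P → (Q → (P → (not Q → not Q)))): 0 ≤ 1, so result = 1
All 25 assignments give value 1 — the formula is a G_5-tautology.

1.00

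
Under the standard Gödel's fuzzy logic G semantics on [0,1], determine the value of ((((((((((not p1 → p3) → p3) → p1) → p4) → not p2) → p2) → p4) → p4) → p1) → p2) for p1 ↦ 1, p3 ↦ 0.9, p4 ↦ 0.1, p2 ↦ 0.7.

0.70

not p1: Gödel ¬ of 1 = 0 (operand ≠ 0)
(not p1 → p3): 0 ≤ 0.9, so result = 1
((not p1 → p3) → p3): 1 > 0.9, so result = 0.9
(((not p1 → p3) → p3) → p1): 0.9 ≤ 1, so result = 1
((((not p1 → p3) → p3) → p1) → p4): 1 > 0.1, so result = 0.1
not p2: Gödel ¬ of 0.7 = 0 (operand ≠ 0)
(((((not p1 → p3) → p3) → p1) → p4) → not p2): 0.1 > 0, so result = 0
((((((not p1 → p3) → p3) → p1) → p4) → not p2) → p2): 0 ≤ 0.7, so result = 1
(((((((not p1 → p3) → p3) → p1) → p4) → not p2) → p2) → p4): 1 > 0.1, so result = 0.1
((((((((not p1 → p3) → p3) → p1) → p4) → not p2) → p2) → p4) → p4): 0.1 ≤ 0.1, so result = 1
(((((((((not p1 → p3) → p3) → p1) → p4) → not p2) → p2) → p4) → p4) → p1): 1 ≤ 1, so result = 1
((((((((((not p1 → p3) → p3) → p1) → p4) → not p2) → p2) → p4) → p4) → p1) → p2): 1 > 0.7, so result = 0.7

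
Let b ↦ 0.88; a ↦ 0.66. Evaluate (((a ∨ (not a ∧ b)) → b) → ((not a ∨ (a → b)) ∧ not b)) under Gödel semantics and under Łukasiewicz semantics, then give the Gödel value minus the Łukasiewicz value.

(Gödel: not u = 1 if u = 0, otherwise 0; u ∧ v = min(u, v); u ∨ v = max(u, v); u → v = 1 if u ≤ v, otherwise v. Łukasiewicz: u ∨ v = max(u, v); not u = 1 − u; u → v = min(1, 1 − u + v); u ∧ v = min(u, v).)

Gödel evaluation:
  not a: Gödel ¬ of 0.66 = 0 (operand ≠ 0)
  (not a ∧ b) = min(0, 0.88) = 0
  (a ∨ (not a ∧ b)) = max(0.66, 0) = 0.66
  ((a ∨ (not a ∧ b)) → b): 0.66 ≤ 0.88, so result = 1
  not a: Gödel ¬ of 0.66 = 0 (operand ≠ 0)
  (a → b): 0.66 ≤ 0.88, so result = 1
  (not a ∨ (a → b)) = max(0, 1) = 1
  not b: Gödel ¬ of 0.88 = 0 (operand ≠ 0)
  ((not a ∨ (a → b)) ∧ not b) = min(1, 0) = 0
  (((a ∨ (not a ∧ b)) → b) → ((not a ∨ (a → b)) ∧ not b)): 1 > 0, so result = 0
  Gödel value = 0
Łukasiewicz evaluation:
  not a: Łukasiewicz ¬ gives 1 − 0.66 = 0.34
  (not a ∧ b) = min(0.34, 0.88) = 0.34
  (a ∨ (not a ∧ b)) = max(0.66, 0.34) = 0.66
  ((a ∨ (not a ∧ b)) → b): min(1, 1 − 0.66 + 0.88) = 1
  not a: Łukasiewicz ¬ gives 1 − 0.66 = 0.34
  (a → b): min(1, 1 − 0.66 + 0.88) = 1
  (not a ∨ (a → b)) = max(0.34, 1) = 1
  not b: Łukasiewicz ¬ gives 1 − 0.88 = 0.12
  ((not a ∨ (a → b)) ∧ not b) = min(1, 0.12) = 0.12
  (((a ∨ (not a ∧ b)) → b) → ((not a ∨ (a → b)) ∧ not b)): min(1, 1 − 1 + 0.12) = 0.12
  Łukasiewicz value = 0.12
Difference: 0 − 0.12 = -0.12

-0.12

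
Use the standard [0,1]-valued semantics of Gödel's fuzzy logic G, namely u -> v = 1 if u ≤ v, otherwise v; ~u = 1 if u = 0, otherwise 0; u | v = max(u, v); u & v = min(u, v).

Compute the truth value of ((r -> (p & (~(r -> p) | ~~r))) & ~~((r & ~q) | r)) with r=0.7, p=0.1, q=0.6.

0.10

(r -> p): 0.7 > 0.1, so result = 0.1
~(r -> p): Gödel ¬ of 0.1 = 0 (operand ≠ 0)
~r: Gödel ¬ of 0.7 = 0 (operand ≠ 0)
~~r: Gödel ¬ of 0 = 1 (operand is 0)
(~(r -> p) | ~~r) = max(0, 1) = 1
(p & (~(r -> p) | ~~r)) = min(0.1, 1) = 0.1
(r -> (p & (~(r -> p) | ~~r))): 0.7 > 0.1, so result = 0.1
~q: Gödel ¬ of 0.6 = 0 (operand ≠ 0)
(r & ~q) = min(0.7, 0) = 0
((r & ~q) | r) = max(0, 0.7) = 0.7
~((r & ~q) | r): Gödel ¬ of 0.7 = 0 (operand ≠ 0)
~~((r & ~q) | r): Gödel ¬ of 0 = 1 (operand is 0)
((r -> (p & (~(r -> p) | ~~r))) & ~~((r & ~q) | r)) = min(0.1, 1) = 0.1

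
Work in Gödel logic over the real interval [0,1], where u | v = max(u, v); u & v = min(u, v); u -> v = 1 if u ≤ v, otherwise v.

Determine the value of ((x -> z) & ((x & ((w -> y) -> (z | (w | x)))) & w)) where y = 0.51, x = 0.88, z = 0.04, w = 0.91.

0.04

(x -> z): 0.88 > 0.04, so result = 0.04
(w -> y): 0.91 > 0.51, so result = 0.51
(w | x) = max(0.91, 0.88) = 0.91
(z | (w | x)) = max(0.04, 0.91) = 0.91
((w -> y) -> (z | (w | x))): 0.51 ≤ 0.91, so result = 1
(x & ((w -> y) -> (z | (w | x)))) = min(0.88, 1) = 0.88
((x & ((w -> y) -> (z | (w | x)))) & w) = min(0.88, 0.91) = 0.88
((x -> z) & ((x & ((w -> y) -> (z | (w | x)))) & w)) = min(0.04, 0.88) = 0.04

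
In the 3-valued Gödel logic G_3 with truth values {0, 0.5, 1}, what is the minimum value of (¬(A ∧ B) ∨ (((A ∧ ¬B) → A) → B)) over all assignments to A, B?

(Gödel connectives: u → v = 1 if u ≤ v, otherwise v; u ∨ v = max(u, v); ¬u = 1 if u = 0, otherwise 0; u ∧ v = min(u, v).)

The minimum is attained at A = 0.5, B = 0.5:
  (A ∧ B) = min(0.5, 0.5) = 0.5
  ¬(A ∧ B): Gödel ¬ of 0.5 = 0 (operand ≠ 0)
  ¬B: Gödel ¬ of 0.5 = 0 (operand ≠ 0)
  (A ∧ ¬B) = min(0.5, 0) = 0
  ((A ∧ ¬B) → A): 0 ≤ 0.5, so result = 1
  (((A ∧ ¬B) → A) → B): 1 > 0.5, so result = 0.5
  (¬(A ∧ B) ∨ (((A ∧ ¬B) → A) → B)) = max(0, 0.5) = 0.5
Checking all 9 assignments confirms none give a value below 0.50.

0.50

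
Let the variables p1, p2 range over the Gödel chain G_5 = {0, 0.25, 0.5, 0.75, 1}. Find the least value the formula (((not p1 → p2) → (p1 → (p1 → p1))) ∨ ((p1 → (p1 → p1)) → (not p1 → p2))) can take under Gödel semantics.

1.00

Every assignment gives 1. For instance at p1 = 0, p2 = 0:
  not p1: Gödel ¬ of 0 = 1 (operand is 0)
  (not p1 → p2): 1 > 0, so result = 0
  (p1 → p1): 0 ≤ 0, so result = 1
  (p1 → (p1 → p1)): 0 ≤ 1, so result = 1
  ((not p1 → p2) → (p1 → (p1 → p1))): 0 ≤ 1, so result = 1
  (p1 → p1): 0 ≤ 0, so result = 1
  (p1 → (p1 → p1)): 0 ≤ 1, so result = 1
  not p1: Gödel ¬ of 0 = 1 (operand is 0)
  (not p1 → p2): 1 > 0, so result = 0
  ((p1 → (p1 → p1)) → (not p1 → p2)): 1 > 0, so result = 0
  (((not p1 → p2) → (p1 → (p1 → p1))) ∨ ((p1 → (p1 → p1)) → (not p1 → p2))) = max(1, 0) = 1
All 25 assignments give value 1 — the formula is a G_5-tautology.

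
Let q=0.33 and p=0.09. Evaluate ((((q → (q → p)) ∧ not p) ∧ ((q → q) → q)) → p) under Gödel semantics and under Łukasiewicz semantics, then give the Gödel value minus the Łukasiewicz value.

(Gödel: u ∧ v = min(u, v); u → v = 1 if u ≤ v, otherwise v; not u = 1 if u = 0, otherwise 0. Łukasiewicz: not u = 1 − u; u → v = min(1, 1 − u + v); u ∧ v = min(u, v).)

0.24

Gödel evaluation:
  (q → p): 0.33 > 0.09, so result = 0.09
  (q → (q → p)): 0.33 > 0.09, so result = 0.09
  not p: Gödel ¬ of 0.09 = 0 (operand ≠ 0)
  ((q → (q → p)) ∧ not p) = min(0.09, 0) = 0
  (q → q): 0.33 ≤ 0.33, so result = 1
  ((q → q) → q): 1 > 0.33, so result = 0.33
  (((q → (q → p)) ∧ not p) ∧ ((q → q) → q)) = min(0, 0.33) = 0
  ((((q → (q → p)) ∧ not p) ∧ ((q → q) → q)) → p): 0 ≤ 0.09, so result = 1
  Gödel value = 1
Łukasiewicz evaluation:
  (q → p): min(1, 1 − 0.33 + 0.09) = 0.76
  (q → (q → p)): min(1, 1 − 0.33 + 0.76) = 1
  not p: Łukasiewicz ¬ gives 1 − 0.09 = 0.91
  ((q → (q → p)) ∧ not p) = min(1, 0.91) = 0.91
  (q → q): min(1, 1 − 0.33 + 0.33) = 1
  ((q → q) → q): min(1, 1 − 1 + 0.33) = 0.33
  (((q → (q → p)) ∧ not p) ∧ ((q → q) → q)) = min(0.91, 0.33) = 0.33
  ((((q → (q → p)) ∧ not p) ∧ ((q → q) → q)) → p): min(1, 1 − 0.33 + 0.09) = 0.76
  Łukasiewicz value = 0.76
Difference: 1 − 0.76 = 0.24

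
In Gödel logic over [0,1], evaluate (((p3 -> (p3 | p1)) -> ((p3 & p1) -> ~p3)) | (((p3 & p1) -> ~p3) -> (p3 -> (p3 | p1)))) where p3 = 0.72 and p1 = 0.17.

(p3 | p1) = max(0.72, 0.17) = 0.72
(p3 -> (p3 | p1)): 0.72 ≤ 0.72, so result = 1
(p3 & p1) = min(0.72, 0.17) = 0.17
~p3: Gödel ¬ of 0.72 = 0 (operand ≠ 0)
((p3 & p1) -> ~p3): 0.17 > 0, so result = 0
((p3 -> (p3 | p1)) -> ((p3 & p1) -> ~p3)): 1 > 0, so result = 0
(p3 & p1) = min(0.72, 0.17) = 0.17
~p3: Gödel ¬ of 0.72 = 0 (operand ≠ 0)
((p3 & p1) -> ~p3): 0.17 > 0, so result = 0
(p3 | p1) = max(0.72, 0.17) = 0.72
(p3 -> (p3 | p1)): 0.72 ≤ 0.72, so result = 1
(((p3 & p1) -> ~p3) -> (p3 -> (p3 | p1))): 0 ≤ 1, so result = 1
(((p3 -> (p3 | p1)) -> ((p3 & p1) -> ~p3)) | (((p3 & p1) -> ~p3) -> (p3 -> (p3 | p1)))) = max(0, 1) = 1

1.00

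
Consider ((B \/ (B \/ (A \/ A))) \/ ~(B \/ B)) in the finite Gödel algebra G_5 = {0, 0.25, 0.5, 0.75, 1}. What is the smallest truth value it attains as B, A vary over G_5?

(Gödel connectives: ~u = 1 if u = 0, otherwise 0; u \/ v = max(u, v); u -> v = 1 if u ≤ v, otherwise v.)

0.25

The minimum is attained at B = 0.25, A = 0:
  (A \/ A) = max(0, 0) = 0
  (B \/ (A \/ A)) = max(0.25, 0) = 0.25
  (B \/ (B \/ (A \/ A))) = max(0.25, 0.25) = 0.25
  (B \/ B) = max(0.25, 0.25) = 0.25
  ~(B \/ B): Gödel ¬ of 0.25 = 0 (operand ≠ 0)
  ((B \/ (B \/ (A \/ A))) \/ ~(B \/ B)) = max(0.25, 0) = 0.25
Checking all 25 assignments confirms none give a value below 0.25.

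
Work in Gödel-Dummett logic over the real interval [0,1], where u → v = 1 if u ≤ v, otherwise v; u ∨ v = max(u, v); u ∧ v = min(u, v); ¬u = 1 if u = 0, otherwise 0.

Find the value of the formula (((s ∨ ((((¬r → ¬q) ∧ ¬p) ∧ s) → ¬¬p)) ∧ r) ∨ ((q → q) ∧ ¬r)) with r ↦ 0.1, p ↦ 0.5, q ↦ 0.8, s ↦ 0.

¬r: Gödel ¬ of 0.1 = 0 (operand ≠ 0)
¬q: Gödel ¬ of 0.8 = 0 (operand ≠ 0)
(¬r → ¬q): 0 ≤ 0, so result = 1
¬p: Gödel ¬ of 0.5 = 0 (operand ≠ 0)
((¬r → ¬q) ∧ ¬p) = min(1, 0) = 0
(((¬r → ¬q) ∧ ¬p) ∧ s) = min(0, 0) = 0
¬p: Gödel ¬ of 0.5 = 0 (operand ≠ 0)
¬¬p: Gödel ¬ of 0 = 1 (operand is 0)
((((¬r → ¬q) ∧ ¬p) ∧ s) → ¬¬p): 0 ≤ 1, so result = 1
(s ∨ ((((¬r → ¬q) ∧ ¬p) ∧ s) → ¬¬p)) = max(0, 1) = 1
((s ∨ ((((¬r → ¬q) ∧ ¬p) ∧ s) → ¬¬p)) ∧ r) = min(1, 0.1) = 0.1
(q → q): 0.8 ≤ 0.8, so result = 1
¬r: Gödel ¬ of 0.1 = 0 (operand ≠ 0)
((q → q) ∧ ¬r) = min(1, 0) = 0
(((s ∨ ((((¬r → ¬q) ∧ ¬p) ∧ s) → ¬¬p)) ∧ r) ∨ ((q → q) ∧ ¬r)) = max(0.1, 0) = 0.1

0.10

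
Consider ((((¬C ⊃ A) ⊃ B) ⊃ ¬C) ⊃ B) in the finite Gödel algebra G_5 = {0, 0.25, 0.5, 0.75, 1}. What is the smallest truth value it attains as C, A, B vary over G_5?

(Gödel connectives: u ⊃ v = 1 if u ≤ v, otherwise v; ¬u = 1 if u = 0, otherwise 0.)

0.00

The minimum is attained at C = 0, A = 0, B = 0:
  ¬C: Gödel ¬ of 0 = 1 (operand is 0)
  (¬C ⊃ A): 1 > 0, so result = 0
  ((¬C ⊃ A) ⊃ B): 0 ≤ 0, so result = 1
  ¬C: Gödel ¬ of 0 = 1 (operand is 0)
  (((¬C ⊃ A) ⊃ B) ⊃ ¬C): 1 ≤ 1, so result = 1
  ((((¬C ⊃ A) ⊃ B) ⊃ ¬C) ⊃ B): 1 > 0, so result = 0
Checking all 125 assignments confirms none give a value below 0.00.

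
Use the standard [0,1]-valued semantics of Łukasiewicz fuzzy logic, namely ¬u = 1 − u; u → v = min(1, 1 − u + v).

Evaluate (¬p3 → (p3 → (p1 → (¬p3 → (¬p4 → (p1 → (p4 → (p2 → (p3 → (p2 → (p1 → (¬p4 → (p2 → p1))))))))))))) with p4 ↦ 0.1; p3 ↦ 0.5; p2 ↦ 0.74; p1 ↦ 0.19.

¬p3: Łukasiewicz ¬ gives 1 − 0.5 = 0.5
¬p3: Łukasiewicz ¬ gives 1 − 0.5 = 0.5
¬p4: Łukasiewicz ¬ gives 1 − 0.1 = 0.9
¬p4: Łukasiewicz ¬ gives 1 − 0.1 = 0.9
(p2 → p1): min(1, 1 − 0.74 + 0.19) = 0.45
(¬p4 → (p2 → p1)): min(1, 1 − 0.9 + 0.45) = 0.55
(p1 → (¬p4 → (p2 → p1))): min(1, 1 − 0.19 + 0.55) = 1
(p2 → (p1 → (¬p4 → (p2 → p1)))): min(1, 1 − 0.74 + 1) = 1
(p3 → (p2 → (p1 → (¬p4 → (p2 → p1))))): min(1, 1 − 0.5 + 1) = 1
(p2 → (p3 → (p2 → (p1 → (¬p4 → (p2 → p1)))))): min(1, 1 − 0.74 + 1) = 1
(p4 → (p2 → (p3 → (p2 → (p1 → (¬p4 → (p2 → p1))))))): min(1, 1 − 0.1 + 1) = 1
(p1 → (p4 → (p2 → (p3 → (p2 → (p1 → (¬p4 → (p2 → p1)))))))): min(1, 1 − 0.19 + 1) = 1
(¬p4 → (p1 → (p4 → (p2 → (p3 → (p2 → (p1 → (¬p4 → (p2 → p1))))))))): min(1, 1 − 0.9 + 1) = 1
(¬p3 → (¬p4 → (p1 → (p4 → (p2 → (p3 → (p2 → (p1 → (¬p4 → (p2 → p1)))))))))): min(1, 1 − 0.5 + 1) = 1
(p1 → (¬p3 → (¬p4 → (p1 → (p4 → (p2 → (p3 → (p2 → (p1 → (¬p4 → (p2 → p1))))))))))): min(1, 1 − 0.19 + 1) = 1
(p3 → (p1 → (¬p3 → (¬p4 → (p1 → (p4 → (p2 → (p3 → (p2 → (p1 → (¬p4 → (p2 → p1)))))))))))): min(1, 1 − 0.5 + 1) = 1
(¬p3 → (p3 → (p1 → (¬p3 → (¬p4 → (p1 → (p4 → (p2 → (p3 → (p2 → (p1 → (¬p4 → (p2 → p1))))))))))))): min(1, 1 − 0.5 + 1) = 1

1.00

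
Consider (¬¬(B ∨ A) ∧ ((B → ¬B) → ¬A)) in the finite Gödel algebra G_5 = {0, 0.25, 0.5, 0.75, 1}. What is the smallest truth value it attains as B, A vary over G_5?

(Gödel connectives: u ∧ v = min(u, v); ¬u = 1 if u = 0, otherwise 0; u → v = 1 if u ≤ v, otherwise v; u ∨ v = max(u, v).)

0.00

The minimum is attained at B = 0, A = 0:
  (B ∨ A) = max(0, 0) = 0
  ¬(B ∨ A): Gödel ¬ of 0 = 1 (operand is 0)
  ¬¬(B ∨ A): Gödel ¬ of 1 = 0 (operand ≠ 0)
  ¬B: Gödel ¬ of 0 = 1 (operand is 0)
  (B → ¬B): 0 ≤ 1, so result = 1
  ¬A: Gödel ¬ of 0 = 1 (operand is 0)
  ((B → ¬B) → ¬A): 1 ≤ 1, so result = 1
  (¬¬(B ∨ A) ∧ ((B → ¬B) → ¬A)) = min(0, 1) = 0
Checking all 25 assignments confirms none give a value below 0.00.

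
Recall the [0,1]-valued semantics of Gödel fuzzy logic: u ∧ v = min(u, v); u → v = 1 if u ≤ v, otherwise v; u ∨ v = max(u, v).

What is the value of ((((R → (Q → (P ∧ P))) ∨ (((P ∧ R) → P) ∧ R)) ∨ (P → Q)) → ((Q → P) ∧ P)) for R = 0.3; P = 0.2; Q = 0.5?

0.20

(P ∧ P) = min(0.2, 0.2) = 0.2
(Q → (P ∧ P)): 0.5 > 0.2, so result = 0.2
(R → (Q → (P ∧ P))): 0.3 > 0.2, so result = 0.2
(P ∧ R) = min(0.2, 0.3) = 0.2
((P ∧ R) → P): 0.2 ≤ 0.2, so result = 1
(((P ∧ R) → P) ∧ R) = min(1, 0.3) = 0.3
((R → (Q → (P ∧ P))) ∨ (((P ∧ R) → P) ∧ R)) = max(0.2, 0.3) = 0.3
(P → Q): 0.2 ≤ 0.5, so result = 1
(((R → (Q → (P ∧ P))) ∨ (((P ∧ R) → P) ∧ R)) ∨ (P → Q)) = max(0.3, 1) = 1
(Q → P): 0.5 > 0.2, so result = 0.2
((Q → P) ∧ P) = min(0.2, 0.2) = 0.2
((((R → (Q → (P ∧ P))) ∨ (((P ∧ R) → P) ∧ R)) ∨ (P → Q)) → ((Q → P) ∧ P)): 1 > 0.2, so result = 0.2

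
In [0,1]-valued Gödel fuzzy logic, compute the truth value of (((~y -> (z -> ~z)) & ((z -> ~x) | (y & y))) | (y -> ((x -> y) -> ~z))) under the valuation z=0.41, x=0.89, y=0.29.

0.29

~y: Gödel ¬ of 0.29 = 0 (operand ≠ 0)
~z: Gödel ¬ of 0.41 = 0 (operand ≠ 0)
(z -> ~z): 0.41 > 0, so result = 0
(~y -> (z -> ~z)): 0 ≤ 0, so result = 1
~x: Gödel ¬ of 0.89 = 0 (operand ≠ 0)
(z -> ~x): 0.41 > 0, so result = 0
(y & y) = min(0.29, 0.29) = 0.29
((z -> ~x) | (y & y)) = max(0, 0.29) = 0.29
((~y -> (z -> ~z)) & ((z -> ~x) | (y & y))) = min(1, 0.29) = 0.29
(x -> y): 0.89 > 0.29, so result = 0.29
~z: Gödel ¬ of 0.41 = 0 (operand ≠ 0)
((x -> y) -> ~z): 0.29 > 0, so result = 0
(y -> ((x -> y) -> ~z)): 0.29 > 0, so result = 0
(((~y -> (z -> ~z)) & ((z -> ~x) | (y & y))) | (y -> ((x -> y) -> ~z))) = max(0.29, 0) = 0.29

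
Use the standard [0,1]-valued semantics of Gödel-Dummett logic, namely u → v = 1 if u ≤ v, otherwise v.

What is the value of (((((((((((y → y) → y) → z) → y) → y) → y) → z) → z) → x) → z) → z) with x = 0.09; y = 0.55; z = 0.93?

0.93

(y → y): 0.55 ≤ 0.55, so result = 1
((y → y) → y): 1 > 0.55, so result = 0.55
(((y → y) → y) → z): 0.55 ≤ 0.93, so result = 1
((((y → y) → y) → z) → y): 1 > 0.55, so result = 0.55
(((((y → y) → y) → z) → y) → y): 0.55 ≤ 0.55, so result = 1
((((((y → y) → y) → z) → y) → y) → y): 1 > 0.55, so result = 0.55
(((((((y → y) → y) → z) → y) → y) → y) → z): 0.55 ≤ 0.93, so result = 1
((((((((y → y) → y) → z) → y) → y) → y) → z) → z): 1 > 0.93, so result = 0.93
(((((((((y → y) → y) → z) → y) → y) → y) → z) → z) → x): 0.93 > 0.09, so result = 0.09
((((((((((y → y) → y) → z) → y) → y) → y) → z) → z) → x) → z): 0.09 ≤ 0.93, so result = 1
(((((((((((y → y) → y) → z) → y) → y) → y) → z) → z) → x) → z) → z): 1 > 0.93, so result = 0.93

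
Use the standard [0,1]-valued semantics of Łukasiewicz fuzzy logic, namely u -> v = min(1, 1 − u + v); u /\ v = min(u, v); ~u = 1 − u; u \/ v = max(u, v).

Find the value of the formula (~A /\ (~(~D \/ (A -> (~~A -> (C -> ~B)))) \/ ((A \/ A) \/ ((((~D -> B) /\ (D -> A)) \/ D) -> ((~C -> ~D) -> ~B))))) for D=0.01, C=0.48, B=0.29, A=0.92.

~A: Łukasiewicz ¬ gives 1 − 0.92 = 0.08
~D: Łukasiewicz ¬ gives 1 − 0.01 = 0.99
~A: Łukasiewicz ¬ gives 1 − 0.92 = 0.08
~~A: Łukasiewicz ¬ gives 1 − 0.08 = 0.92
~B: Łukasiewicz ¬ gives 1 − 0.29 = 0.71
(C -> ~B): min(1, 1 − 0.48 + 0.71) = 1
(~~A -> (C -> ~B)): min(1, 1 − 0.92 + 1) = 1
(A -> (~~A -> (C -> ~B))): min(1, 1 − 0.92 + 1) = 1
(~D \/ (A -> (~~A -> (C -> ~B)))) = max(0.99, 1) = 1
~(~D \/ (A -> (~~A -> (C -> ~B)))): Łukasiewicz ¬ gives 1 − 1 = 0
(A \/ A) = max(0.92, 0.92) = 0.92
~D: Łukasiewicz ¬ gives 1 − 0.01 = 0.99
(~D -> B): min(1, 1 − 0.99 + 0.29) = 0.3
(D -> A): min(1, 1 − 0.01 + 0.92) = 1
((~D -> B) /\ (D -> A)) = min(0.3, 1) = 0.3
(((~D -> B) /\ (D -> A)) \/ D) = max(0.3, 0.01) = 0.3
~C: Łukasiewicz ¬ gives 1 − 0.48 = 0.52
~D: Łukasiewicz ¬ gives 1 − 0.01 = 0.99
(~C -> ~D): min(1, 1 − 0.52 + 0.99) = 1
~B: Łukasiewicz ¬ gives 1 − 0.29 = 0.71
((~C -> ~D) -> ~B): min(1, 1 − 1 + 0.71) = 0.71
((((~D -> B) /\ (D -> A)) \/ D) -> ((~C -> ~D) -> ~B)): min(1, 1 − 0.3 + 0.71) = 1
((A \/ A) \/ ((((~D -> B) /\ (D -> A)) \/ D) -> ((~C -> ~D) -> ~B))) = max(0.92, 1) = 1
(~(~D \/ (A -> (~~A -> (C -> ~B)))) \/ ((A \/ A) \/ ((((~D -> B) /\ (D -> A)) \/ D) -> ((~C -> ~D) -> ~B)))) = max(0, 1) = 1
(~A /\ (~(~D \/ (A -> (~~A -> (C -> ~B)))) \/ ((A \/ A) \/ ((((~D -> B) /\ (D -> A)) \/ D) -> ((~C -> ~D) -> ~B))))) = min(0.08, 1) = 0.08

0.08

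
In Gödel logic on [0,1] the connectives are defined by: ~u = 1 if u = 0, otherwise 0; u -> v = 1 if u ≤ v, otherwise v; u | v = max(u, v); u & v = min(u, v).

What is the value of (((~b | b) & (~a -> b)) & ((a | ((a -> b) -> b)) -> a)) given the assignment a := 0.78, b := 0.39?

~b: Gödel ¬ of 0.39 = 0 (operand ≠ 0)
(~b | b) = max(0, 0.39) = 0.39
~a: Gödel ¬ of 0.78 = 0 (operand ≠ 0)
(~a -> b): 0 ≤ 0.39, so result = 1
((~b | b) & (~a -> b)) = min(0.39, 1) = 0.39
(a -> b): 0.78 > 0.39, so result = 0.39
((a -> b) -> b): 0.39 ≤ 0.39, so result = 1
(a | ((a -> b) -> b)) = max(0.78, 1) = 1
((a | ((a -> b) -> b)) -> a): 1 > 0.78, so result = 0.78
(((~b | b) & (~a -> b)) & ((a | ((a -> b) -> b)) -> a)) = min(0.39, 0.78) = 0.39

0.39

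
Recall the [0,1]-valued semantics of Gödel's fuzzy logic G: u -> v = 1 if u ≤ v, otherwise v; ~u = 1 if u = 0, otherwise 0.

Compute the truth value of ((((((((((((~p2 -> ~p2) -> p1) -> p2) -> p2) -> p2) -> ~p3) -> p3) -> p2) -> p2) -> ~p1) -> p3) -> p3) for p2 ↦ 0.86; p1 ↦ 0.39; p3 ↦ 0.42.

0.42

~p2: Gödel ¬ of 0.86 = 0 (operand ≠ 0)
~p2: Gödel ¬ of 0.86 = 0 (operand ≠ 0)
(~p2 -> ~p2): 0 ≤ 0, so result = 1
((~p2 -> ~p2) -> p1): 1 > 0.39, so result = 0.39
(((~p2 -> ~p2) -> p1) -> p2): 0.39 ≤ 0.86, so result = 1
((((~p2 -> ~p2) -> p1) -> p2) -> p2): 1 > 0.86, so result = 0.86
(((((~p2 -> ~p2) -> p1) -> p2) -> p2) -> p2): 0.86 ≤ 0.86, so result = 1
~p3: Gödel ¬ of 0.42 = 0 (operand ≠ 0)
((((((~p2 -> ~p2) -> p1) -> p2) -> p2) -> p2) -> ~p3): 1 > 0, so result = 0
(((((((~p2 -> ~p2) -> p1) -> p2) -> p2) -> p2) -> ~p3) -> p3): 0 ≤ 0.42, so result = 1
((((((((~p2 -> ~p2) -> p1) -> p2) -> p2) -> p2) -> ~p3) -> p3) -> p2): 1 > 0.86, so result = 0.86
(((((((((~p2 -> ~p2) -> p1) -> p2) -> p2) -> p2) -> ~p3) -> p3) -> p2) -> p2): 0.86 ≤ 0.86, so result = 1
~p1: Gödel ¬ of 0.39 = 0 (operand ≠ 0)
((((((((((~p2 -> ~p2) -> p1) -> p2) -> p2) -> p2) -> ~p3) -> p3) -> p2) -> p2) -> ~p1): 1 > 0, so result = 0
(((((((((((~p2 -> ~p2) -> p1) -> p2) -> p2) -> p2) -> ~p3) -> p3) -> p2) -> p2) -> ~p1) -> p3): 0 ≤ 0.42, so result = 1
((((((((((((~p2 -> ~p2) -> p1) -> p2) -> p2) -> p2) -> ~p3) -> p3) -> p2) -> p2) -> ~p1) -> p3) -> p3): 1 > 0.42, so result = 0.42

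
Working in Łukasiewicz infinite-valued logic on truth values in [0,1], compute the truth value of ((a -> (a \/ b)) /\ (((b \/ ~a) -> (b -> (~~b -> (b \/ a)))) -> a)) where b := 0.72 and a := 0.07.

0.07

(a \/ b) = max(0.07, 0.72) = 0.72
(a -> (a \/ b)): min(1, 1 − 0.07 + 0.72) = 1
~a: Łukasiewicz ¬ gives 1 − 0.07 = 0.93
(b \/ ~a) = max(0.72, 0.93) = 0.93
~b: Łukasiewicz ¬ gives 1 − 0.72 = 0.28
~~b: Łukasiewicz ¬ gives 1 − 0.28 = 0.72
(b \/ a) = max(0.72, 0.07) = 0.72
(~~b -> (b \/ a)): min(1, 1 − 0.72 + 0.72) = 1
(b -> (~~b -> (b \/ a))): min(1, 1 − 0.72 + 1) = 1
((b \/ ~a) -> (b -> (~~b -> (b \/ a)))): min(1, 1 − 0.93 + 1) = 1
(((b \/ ~a) -> (b -> (~~b -> (b \/ a)))) -> a): min(1, 1 − 1 + 0.07) = 0.07
((a -> (a \/ b)) /\ (((b \/ ~a) -> (b -> (~~b -> (b \/ a)))) -> a)) = min(1, 0.07) = 0.07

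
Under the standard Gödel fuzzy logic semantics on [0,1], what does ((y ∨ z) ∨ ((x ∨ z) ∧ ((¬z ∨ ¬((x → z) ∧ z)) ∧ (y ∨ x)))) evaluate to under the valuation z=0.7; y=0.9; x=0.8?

(y ∨ z) = max(0.9, 0.7) = 0.9
(x ∨ z) = max(0.8, 0.7) = 0.8
¬z: Gödel ¬ of 0.7 = 0 (operand ≠ 0)
(x → z): 0.8 > 0.7, so result = 0.7
((x → z) ∧ z) = min(0.7, 0.7) = 0.7
¬((x → z) ∧ z): Gödel ¬ of 0.7 = 0 (operand ≠ 0)
(¬z ∨ ¬((x → z) ∧ z)) = max(0, 0) = 0
(y ∨ x) = max(0.9, 0.8) = 0.9
((¬z ∨ ¬((x → z) ∧ z)) ∧ (y ∨ x)) = min(0, 0.9) = 0
((x ∨ z) ∧ ((¬z ∨ ¬((x → z) ∧ z)) ∧ (y ∨ x))) = min(0.8, 0) = 0
((y ∨ z) ∨ ((x ∨ z) ∧ ((¬z ∨ ¬((x → z) ∧ z)) ∧ (y ∨ x)))) = max(0.9, 0) = 0.9

0.90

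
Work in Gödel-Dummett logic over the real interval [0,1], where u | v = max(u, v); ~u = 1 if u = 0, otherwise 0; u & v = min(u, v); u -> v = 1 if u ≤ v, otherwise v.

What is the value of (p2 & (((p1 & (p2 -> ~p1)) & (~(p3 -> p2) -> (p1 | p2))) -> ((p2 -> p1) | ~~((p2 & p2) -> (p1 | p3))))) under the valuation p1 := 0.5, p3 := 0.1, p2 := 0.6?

~p1: Gödel ¬ of 0.5 = 0 (operand ≠ 0)
(p2 -> ~p1): 0.6 > 0, so result = 0
(p1 & (p2 -> ~p1)) = min(0.5, 0) = 0
(p3 -> p2): 0.1 ≤ 0.6, so result = 1
~(p3 -> p2): Gödel ¬ of 1 = 0 (operand ≠ 0)
(p1 | p2) = max(0.5, 0.6) = 0.6
(~(p3 -> p2) -> (p1 | p2)): 0 ≤ 0.6, so result = 1
((p1 & (p2 -> ~p1)) & (~(p3 -> p2) -> (p1 | p2))) = min(0, 1) = 0
(p2 -> p1): 0.6 > 0.5, so result = 0.5
(p2 & p2) = min(0.6, 0.6) = 0.6
(p1 | p3) = max(0.5, 0.1) = 0.5
((p2 & p2) -> (p1 | p3)): 0.6 > 0.5, so result = 0.5
~((p2 & p2) -> (p1 | p3)): Gödel ¬ of 0.5 = 0 (operand ≠ 0)
~~((p2 & p2) -> (p1 | p3)): Gödel ¬ of 0 = 1 (operand is 0)
((p2 -> p1) | ~~((p2 & p2) -> (p1 | p3))) = max(0.5, 1) = 1
(((p1 & (p2 -> ~p1)) & (~(p3 -> p2) -> (p1 | p2))) -> ((p2 -> p1) | ~~((p2 & p2) -> (p1 | p3)))): 0 ≤ 1, so result = 1
(p2 & (((p1 & (p2 -> ~p1)) & (~(p3 -> p2) -> (p1 | p2))) -> ((p2 -> p1) | ~~((p2 & p2) -> (p1 | p3))))) = min(0.6, 1) = 0.6

0.60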